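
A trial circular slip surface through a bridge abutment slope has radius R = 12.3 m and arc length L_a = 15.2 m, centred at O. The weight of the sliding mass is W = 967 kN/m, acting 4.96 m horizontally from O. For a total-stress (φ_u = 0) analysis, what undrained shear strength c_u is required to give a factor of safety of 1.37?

FS = c_u·L_a·R / (W·d), so c_u = FS·W·d / (L_a·R).
c_u = 1.37·967·4.96 / (15.20·12.3) = 6571.0 / 186.96 = 35.15 kPa

c_u = 35.1 kPa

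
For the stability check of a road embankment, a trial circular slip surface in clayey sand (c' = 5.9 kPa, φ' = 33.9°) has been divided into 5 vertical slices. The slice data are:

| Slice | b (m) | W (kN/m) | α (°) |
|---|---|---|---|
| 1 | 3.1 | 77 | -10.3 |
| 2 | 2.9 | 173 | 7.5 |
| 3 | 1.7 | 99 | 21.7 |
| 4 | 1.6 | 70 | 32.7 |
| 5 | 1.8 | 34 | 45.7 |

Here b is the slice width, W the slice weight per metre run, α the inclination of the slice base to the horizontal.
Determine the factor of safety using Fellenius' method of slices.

FS = 3.31

Ordinary method of slices: FS = Σ[c'·Δl_i + (W_i cosα_i)·tanφ'] / Σ W_i sinα_i, with Δl_i = b_i / cosα_i.
Slice 1: Δl = 3.1/cos(-10.3°) = 3.151 m; N'_1 = 77·cos(-10.3°) = 75.8; c'Δl = 18.59; W sinα = -13.8
Slice 2: Δl = 2.9/cos7.5° = 2.925 m; N'_2 = 173·cos7.5° = 171.5; c'Δl = 17.26; W sinα = 22.6
Slice 3: Δl = 1.7/cos21.7° = 1.830 m; N'_3 = 99·cos21.7° = 92.0; c'Δl = 10.80; W sinα = 36.6
Slice 4: Δl = 1.6/cos32.7° = 1.901 m; N'_4 = 70·cos32.7° = 58.9; c'Δl = 11.22; W sinα = 37.8
Slice 5: Δl = 1.8/cos45.7° = 2.577 m; N'_5 = 34·cos45.7° = 23.7; c'Δl = 15.21; W sinα = 24.3
Σc'Δl = 73.1 kN/m; ΣN' = 421.9 kN/m; ΣW sinα = 107.6 kN/m
Resisting = 73.1 + 421.9·tan33.9° = 73.1 + 283.5 = 356.6 kN/m
FS = 356.6 / 107.6 = 3.315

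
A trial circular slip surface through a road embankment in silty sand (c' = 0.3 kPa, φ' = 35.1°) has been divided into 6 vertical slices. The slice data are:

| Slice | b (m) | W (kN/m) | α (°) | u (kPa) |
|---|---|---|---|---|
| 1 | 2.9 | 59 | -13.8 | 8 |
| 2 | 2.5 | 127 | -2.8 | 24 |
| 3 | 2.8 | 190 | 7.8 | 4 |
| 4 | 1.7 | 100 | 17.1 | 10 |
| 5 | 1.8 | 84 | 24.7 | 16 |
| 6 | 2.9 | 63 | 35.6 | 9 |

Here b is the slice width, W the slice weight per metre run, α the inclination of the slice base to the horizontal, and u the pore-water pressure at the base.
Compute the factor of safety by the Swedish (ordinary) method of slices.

FS = 2.80

Ordinary method of slices: FS = Σ[c'·Δl_i + (W_i cosα_i − u_i·Δl_i)·tanφ'] / Σ W_i sinα_i, with Δl_i = b_i / cosα_i.
Slice 1: Δl = 2.9/cos(-13.8°) = 2.986 m; N'_1 = 59·cos(-13.8°) − 8·2.986 = 33.4; c'Δl = 0.90; W sinα = -14.1
Slice 2: Δl = 2.5/cos(-2.8°) = 2.503 m; N'_2 = 127·cos(-2.8°) − 24·2.503 = 66.8; c'Δl = 0.75; W sinα = -6.2
Slice 3: Δl = 2.8/cos7.8° = 2.826 m; N'_3 = 190·cos7.8° − 4·2.826 = 176.9; c'Δl = 0.85; W sinα = 25.8
Slice 4: Δl = 1.7/cos17.1° = 1.779 m; N'_4 = 100·cos17.1° − 10·1.779 = 77.8; c'Δl = 0.53; W sinα = 29.4
Slice 5: Δl = 1.8/cos24.7° = 1.981 m; N'_5 = 84·cos24.7° − 16·1.981 = 44.6; c'Δl = 0.59; W sinα = 35.1
Slice 6: Δl = 2.9/cos35.6° = 3.567 m; N'_6 = 63·cos35.6° − 9·3.567 = 19.1; c'Δl = 1.07; W sinα = 36.7
Σc'Δl = 4.7 kN/m; ΣN' = 418.7 kN/m; ΣW sinα = 106.7 kN/m
Resisting = 4.7 + 418.7·tan35.1° = 4.7 + 294.2 = 298.9 kN/m
FS = 298.9 / 106.7 = 2.802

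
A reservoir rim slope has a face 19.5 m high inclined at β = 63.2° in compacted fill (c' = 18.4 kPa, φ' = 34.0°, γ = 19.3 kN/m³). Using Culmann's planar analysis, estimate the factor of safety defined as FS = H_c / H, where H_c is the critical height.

H_c = (4c'/γ) · sinβ cosφ' / [1 − cos(β − φ')]
    = (4·18.4/19.3) · sin63.2°·cos34.0° / [1 − cos29.2°]
    = 3.813 · 0.7400 / 0.1271 = 22.21 m
FS = H_c / H = 22.21 / 19.5 = 1.139

FS = 1.14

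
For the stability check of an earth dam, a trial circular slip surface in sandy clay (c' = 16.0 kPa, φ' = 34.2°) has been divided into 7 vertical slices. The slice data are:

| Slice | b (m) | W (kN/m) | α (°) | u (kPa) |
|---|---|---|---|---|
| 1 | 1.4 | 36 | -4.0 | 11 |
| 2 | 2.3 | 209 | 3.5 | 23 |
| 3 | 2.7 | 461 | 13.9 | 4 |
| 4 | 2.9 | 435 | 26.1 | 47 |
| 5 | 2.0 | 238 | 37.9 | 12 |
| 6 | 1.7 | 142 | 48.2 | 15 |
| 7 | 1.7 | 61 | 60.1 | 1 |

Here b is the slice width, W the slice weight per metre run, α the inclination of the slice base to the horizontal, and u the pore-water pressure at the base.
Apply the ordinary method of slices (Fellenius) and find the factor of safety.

FS = 1.67

Ordinary method of slices: FS = Σ[c'·Δl_i + (W_i cosα_i − u_i·Δl_i)·tanφ'] / Σ W_i sinα_i, with Δl_i = b_i / cosα_i.
Slice 1: Δl = 1.4/cos(-4.0°) = 1.403 m; N'_1 = 36·cos(-4.0°) − 11·1.403 = 20.5; c'Δl = 22.45; W sinα = -2.5
Slice 2: Δl = 2.3/cos3.5° = 2.304 m; N'_2 = 209·cos3.5° − 23·2.304 = 155.6; c'Δl = 36.87; W sinα = 12.8
Slice 3: Δl = 2.7/cos13.9° = 2.781 m; N'_3 = 461·cos13.9° − 4·2.781 = 436.4; c'Δl = 44.50; W sinα = 110.7
Slice 4: Δl = 2.9/cos26.1° = 3.229 m; N'_4 = 435·cos26.1° − 47·3.229 = 238.9; c'Δl = 51.67; W sinα = 191.4
Slice 5: Δl = 2.0/cos37.9° = 2.535 m; N'_5 = 238·cos37.9° − 12·2.535 = 157.4; c'Δl = 40.55; W sinα = 146.2
Slice 6: Δl = 1.7/cos48.2° = 2.551 m; N'_6 = 142·cos48.2° − 15·2.551 = 56.4; c'Δl = 40.81; W sinα = 105.9
Slice 7: Δl = 1.7/cos60.1° = 3.410 m; N'_7 = 61·cos60.1° − 1·3.410 = 27.0; c'Δl = 54.57; W sinα = 52.9
Σc'Δl = 291.4 kN/m; ΣN' = 1092.1 kN/m; ΣW sinα = 617.3 kN/m
Resisting = 291.4 + 1092.1·tan34.2° = 291.4 + 742.2 = 1033.6 kN/m
FS = 1033.6 / 617.3 = 1.674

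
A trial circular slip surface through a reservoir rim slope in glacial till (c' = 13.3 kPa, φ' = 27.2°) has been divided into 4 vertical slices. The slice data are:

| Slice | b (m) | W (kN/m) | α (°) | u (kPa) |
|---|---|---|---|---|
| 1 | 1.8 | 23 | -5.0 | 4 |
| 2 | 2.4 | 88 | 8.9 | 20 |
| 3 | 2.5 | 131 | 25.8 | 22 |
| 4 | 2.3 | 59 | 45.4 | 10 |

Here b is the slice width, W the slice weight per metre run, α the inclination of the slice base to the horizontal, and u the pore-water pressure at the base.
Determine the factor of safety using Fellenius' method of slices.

Ordinary method of slices: FS = Σ[c'·Δl_i + (W_i cosα_i − u_i·Δl_i)·tanφ'] / Σ W_i sinα_i, with Δl_i = b_i / cosα_i.
Slice 1: Δl = 1.8/cos(-5.0°) = 1.807 m; N'_1 = 23·cos(-5.0°) − 4·1.807 = 15.7; c'Δl = 24.03; W sinα = -2.0
Slice 2: Δl = 2.4/cos8.9° = 2.429 m; N'_2 = 88·cos8.9° − 20·2.429 = 38.4; c'Δl = 32.31; W sinα = 13.6
Slice 3: Δl = 2.5/cos25.8° = 2.777 m; N'_3 = 131·cos25.8° − 22·2.777 = 56.9; c'Δl = 36.93; W sinα = 57.0
Slice 4: Δl = 2.3/cos45.4° = 3.276 m; N'_4 = 59·cos45.4° − 10·3.276 = 8.7; c'Δl = 43.57; W sinα = 42.0
Σc'Δl = 136.8 kN/m; ΣN' = 119.6 kN/m; ΣW sinα = 110.6 kN/m
Resisting = 136.8 + 119.6·tan27.2° = 136.8 + 61.4 = 198.3 kN/m
FS = 198.3 / 110.6 = 1.792

FS = 1.79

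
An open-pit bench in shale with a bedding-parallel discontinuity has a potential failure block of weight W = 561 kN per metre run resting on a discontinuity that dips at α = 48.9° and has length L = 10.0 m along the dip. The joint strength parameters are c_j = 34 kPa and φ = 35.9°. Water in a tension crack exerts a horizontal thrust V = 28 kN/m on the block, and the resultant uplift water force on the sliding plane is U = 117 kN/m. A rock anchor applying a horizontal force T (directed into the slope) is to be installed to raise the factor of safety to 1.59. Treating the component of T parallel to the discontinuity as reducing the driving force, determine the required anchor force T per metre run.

T = 122 kN/m

Resolving forces along and normal to the sliding plane, with the horizontal anchor force T adding T·sinα to the effective normal force and T·cosα acting up the plane against the driving force:
FS = [c_jL + (W cosα − U − V sinα + T sinα) tanφ] / [W sinα + V cosα − T cosα]
Without the anchor: N' = 230.7 kN/m, driving T_d = 441.2 kN/m, resisting R = 34·10.0 + 230.7·tan35.9° = 507.0 kN/m, FS = 1.15.
Setting FS = 1.59 and solving for T:
1.59·(441.2 − T cos48.9°) = 507.0 + T sin48.9°·tan35.9°
T·(sin48.9°·tan35.9° + 1.59·cos48.9°) = 1.59·441.2 − 507.0
T·(0.7536·0.7239 + 1.59·0.6574) = 701.4 − 507.0 = 194.4
T·1.5907 = 194.4
T = 122.2 kN/m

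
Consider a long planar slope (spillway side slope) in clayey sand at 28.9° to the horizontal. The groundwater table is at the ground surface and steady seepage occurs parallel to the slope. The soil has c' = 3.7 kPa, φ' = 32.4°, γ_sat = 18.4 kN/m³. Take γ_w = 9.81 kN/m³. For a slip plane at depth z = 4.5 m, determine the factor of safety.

With seepage parallel to the slope and the water table at the surface, the effective normal stress on the slip plane uses the buoyant unit weight γ' = γ_sat − γ_w while the driving shear stress uses γ_sat:
FS = [c' + γ' z cos²β tanφ'] / [γ_sat z sinβ cosβ]
γ' = 18.4 − 9.81 = 8.59 kN/m³
Numerator = 3.7 + 8.59·4.5·cos²28.9°·tan32.4° = 3.7 + 8.59·4.5·0.7664·0.6346 = 22.502 kPa
Denominator = 18.4·4.5·sin28.9°·cos28.9° = 18.4·4.5·0.4833·0.8755 = 35.032 kPa
FS = 22.502 / 35.032 = 0.642

FS = 0.64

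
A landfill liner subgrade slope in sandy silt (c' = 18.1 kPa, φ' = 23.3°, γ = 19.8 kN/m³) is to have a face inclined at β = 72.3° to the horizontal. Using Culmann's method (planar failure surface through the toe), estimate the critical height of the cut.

Culmann's analysis gives the critical failure plane at α_cr = (β + φ')/2 = (72.3 + 23.3)/2 = 47.8°, and the critical height
H_c = (4c'/γ) · sinβ cosφ' / [1 − cos(β − φ')]
    = (4·18.1/19.8) · sin72.3°·cos23.3° / [1 − cos(49.0°)]
    = 3.657 · 0.9527·0.9184 / [1 − 0.6561]
    = 3.657 · 0.8750 / 0.3439
    = 9.30 m

H_c = 9.30 m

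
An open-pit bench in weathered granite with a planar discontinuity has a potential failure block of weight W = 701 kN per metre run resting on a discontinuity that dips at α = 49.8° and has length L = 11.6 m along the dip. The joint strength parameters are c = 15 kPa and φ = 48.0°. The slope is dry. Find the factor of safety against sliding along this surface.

Resolving the block weight along and normal to the plane and applying the Mohr–Coulomb strength on the joint:
N' = W cosα = 701·cos49.8° = 452.5 kN/m
Driving force T = W sinα = 701·sin49.8° = 535.4 kN/m
Resisting force R = c·L + N'·tanφ = 15·11.6 + 452.5·tan48.0° = 174.0 + 502.5 = 676.5 kN/m
FS = R / T = 676.5 / 535.4 = 1.264

FS = 1.26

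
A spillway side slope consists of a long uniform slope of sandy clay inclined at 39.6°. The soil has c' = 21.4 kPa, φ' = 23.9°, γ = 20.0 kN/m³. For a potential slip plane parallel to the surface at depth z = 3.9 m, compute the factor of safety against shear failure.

For an infinite slope with a slip plane parallel to the surface (no pore pressure): FS = [c' + γz cos²β tanφ'] / [γz sinβ cosβ].
γz = 20.0·3.9 = 78.00 kN/m²
Numerator = 21.4 + 78.00·cos²39.6°·tan23.9° = 21.4 + 78.00·0.5937·0.4431 = 41.921 kPa
Denominator = 78.00·sin39.6°·cos39.6° = 78.00·0.6374·0.7705 = 38.309 kPa
FS = 41.921 / 38.309 = 1.094

FS = 1.09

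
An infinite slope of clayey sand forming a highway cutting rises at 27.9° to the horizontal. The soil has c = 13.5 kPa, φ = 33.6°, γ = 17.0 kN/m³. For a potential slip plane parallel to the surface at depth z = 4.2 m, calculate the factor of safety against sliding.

For an infinite slope with a slip plane parallel to the surface (no pore pressure): FS = [c + γz cos²β tanφ] / [γz sinβ cosβ].
γz = 17.0·4.2 = 71.40 kN/m²
Numerator = 13.5 + 71.40·cos²27.9°·tan33.6° = 13.5 + 71.40·0.7810·0.6644 = 50.551 kPa
Denominator = 71.40·sin27.9°·cos27.9° = 71.40·0.4679·0.8838 = 29.527 kPa
FS = 50.551 / 29.527 = 1.712

FS = 1.71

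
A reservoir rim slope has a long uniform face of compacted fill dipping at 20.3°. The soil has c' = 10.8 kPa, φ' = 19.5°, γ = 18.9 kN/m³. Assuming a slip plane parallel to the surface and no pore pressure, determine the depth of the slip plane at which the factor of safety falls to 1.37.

Setting FS = 1.37 in FS = [c' + γz cos²β tanφ'] / [γz sinβ cosβ] and solving for z:
z = c' / [γ cosβ (FS·sinβ − cosβ·tanφ')]
  = 10.8 / [18.9·cos20.3°·(1.37·sin20.3° − cos20.3°·tan19.5°)]
  = 10.8 / [18.9·0.9379·(1.37·0.3469 − 0.9379·0.3541)]
  = 10.8 / 2.5380 = 4.255 m

z = 4.26 m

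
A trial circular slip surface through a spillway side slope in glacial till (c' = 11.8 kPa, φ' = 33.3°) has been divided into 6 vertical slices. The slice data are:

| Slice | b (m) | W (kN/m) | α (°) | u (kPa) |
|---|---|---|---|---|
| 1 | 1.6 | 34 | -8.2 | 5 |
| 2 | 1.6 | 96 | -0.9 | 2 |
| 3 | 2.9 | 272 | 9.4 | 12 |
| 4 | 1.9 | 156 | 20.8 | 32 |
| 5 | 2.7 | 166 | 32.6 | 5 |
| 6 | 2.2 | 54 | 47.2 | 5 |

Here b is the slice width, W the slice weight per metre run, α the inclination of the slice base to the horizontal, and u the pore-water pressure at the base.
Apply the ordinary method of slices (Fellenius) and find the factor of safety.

Ordinary method of slices: FS = Σ[c'·Δl_i + (W_i cosα_i − u_i·Δl_i)·tanφ'] / Σ W_i sinα_i, with Δl_i = b_i / cosα_i.
Slice 1: Δl = 1.6/cos(-8.2°) = 1.617 m; N'_1 = 34·cos(-8.2°) − 5·1.617 = 25.6; c'Δl = 19.08; W sinα = -4.8
Slice 2: Δl = 1.6/cos(-0.9°) = 1.600 m; N'_2 = 96·cos(-0.9°) − 2·1.600 = 92.8; c'Δl = 18.88; W sinα = -1.5
Slice 3: Δl = 2.9/cos9.4° = 2.939 m; N'_3 = 272·cos9.4° − 12·2.939 = 233.1; c'Δl = 34.69; W sinα = 44.4
Slice 4: Δl = 1.9/cos20.8° = 2.032 m; N'_4 = 156·cos20.8° − 32·2.032 = 80.8; c'Δl = 23.98; W sinα = 55.4
Slice 5: Δl = 2.7/cos32.6° = 3.205 m; N'_5 = 166·cos32.6° − 5·3.205 = 123.8; c'Δl = 37.82; W sinα = 89.4
Slice 6: Δl = 2.2/cos47.2° = 3.238 m; N'_6 = 54·cos47.2° − 5·3.238 = 20.5; c'Δl = 38.21; W sinα = 39.6
Σc'Δl = 172.7 kN/m; ΣN' = 576.5 kN/m; ΣW sinα = 222.5 kN/m
Resisting = 172.7 + 576.5·tan33.3° = 172.7 + 378.7 = 551.4 kN/m
FS = 551.4 / 222.5 = 2.478

FS = 2.48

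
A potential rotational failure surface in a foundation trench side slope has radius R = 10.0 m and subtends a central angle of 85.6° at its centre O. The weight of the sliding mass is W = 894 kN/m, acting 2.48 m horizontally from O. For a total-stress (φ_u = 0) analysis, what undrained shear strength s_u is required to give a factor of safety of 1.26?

FS = s_u·L_a·R / (W·d), so s_u = FS·W·d / (L_a·R).
Arc length L_a = R·θ = 10.0·(85.6°·π/180) = 10.0·1.4940 = 14.94 m
s_u = 1.26·894·2.48 / (14.94·10.0) = 2793.6 / 149.40 = 18.70 kPa

s_u = 18.7 kPa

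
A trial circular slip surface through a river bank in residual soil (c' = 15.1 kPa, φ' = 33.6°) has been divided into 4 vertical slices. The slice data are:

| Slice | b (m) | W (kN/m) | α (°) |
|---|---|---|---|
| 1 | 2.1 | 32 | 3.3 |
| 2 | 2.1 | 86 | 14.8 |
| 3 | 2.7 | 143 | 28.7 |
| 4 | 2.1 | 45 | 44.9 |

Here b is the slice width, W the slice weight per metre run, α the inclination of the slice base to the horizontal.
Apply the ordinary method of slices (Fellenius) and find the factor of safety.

Ordinary method of slices: FS = Σ[c'·Δl_i + (W_i cosα_i)·tanφ'] / Σ W_i sinα_i, with Δl_i = b_i / cosα_i.
Slice 1: Δl = 2.1/cos3.3° = 2.103 m; N'_1 = 32·cos3.3° = 31.9; c'Δl = 31.76; W sinα = 1.8
Slice 2: Δl = 2.1/cos14.8° = 2.172 m; N'_2 = 86·cos14.8° = 83.1; c'Δl = 32.80; W sinα = 22.0
Slice 3: Δl = 2.7/cos28.7° = 3.078 m; N'_3 = 143·cos28.7° = 125.4; c'Δl = 46.48; W sinα = 68.7
Slice 4: Δl = 2.1/cos44.9° = 2.965 m; N'_4 = 45·cos44.9° = 31.9; c'Δl = 44.77; W sinα = 31.8
Σc'Δl = 155.8 kN/m; ΣN' = 272.4 kN/m; ΣW sinα = 124.2 kN/m
Resisting = 155.8 + 272.4·tan33.6° = 155.8 + 181.0 = 336.8 kN/m
FS = 336.8 / 124.2 = 2.711

FS = 2.71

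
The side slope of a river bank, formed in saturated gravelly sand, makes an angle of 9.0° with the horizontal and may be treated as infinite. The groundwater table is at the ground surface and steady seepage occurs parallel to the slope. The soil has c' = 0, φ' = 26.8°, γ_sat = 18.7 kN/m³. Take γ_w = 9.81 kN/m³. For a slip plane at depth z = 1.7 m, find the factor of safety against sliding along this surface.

FS = 1.52

With seepage parallel to the slope and the water table at the surface, the effective normal stress on the slip plane uses the buoyant unit weight γ' = γ_sat − γ_w while the driving shear stress uses γ_sat:
FS = [c' + γ' z cos²β tanφ'] / [γ_sat z sinβ cosβ]
(For c' = 0 this reduces to FS = (γ'/γ_sat)·tanφ'/tanβ.)
γ' = 18.7 − 9.81 = 8.89 kN/m³
Numerator = 0.0 + 8.89·1.7·cos²9.0°·tan26.8° = 0.0 + 8.89·1.7·0.9755·0.5051 = 7.447 kPa
Denominator = 18.7·1.7·sin9.0°·cos9.0° = 18.7·1.7·0.1564·0.9877 = 4.912 kPa
FS = 7.447 / 4.912 = 1.516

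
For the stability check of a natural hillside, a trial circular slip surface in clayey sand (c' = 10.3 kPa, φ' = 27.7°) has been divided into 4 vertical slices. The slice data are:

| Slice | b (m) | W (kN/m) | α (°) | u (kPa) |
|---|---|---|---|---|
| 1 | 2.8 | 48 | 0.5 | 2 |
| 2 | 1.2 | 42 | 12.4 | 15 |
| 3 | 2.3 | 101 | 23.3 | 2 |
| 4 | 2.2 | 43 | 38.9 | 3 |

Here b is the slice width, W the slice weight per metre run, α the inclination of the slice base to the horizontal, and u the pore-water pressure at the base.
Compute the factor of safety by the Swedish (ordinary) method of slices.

FS = 2.48

Ordinary method of slices: FS = Σ[c'·Δl_i + (W_i cosα_i − u_i·Δl_i)·tanφ'] / Σ W_i sinα_i, with Δl_i = b_i / cosα_i.
Slice 1: Δl = 2.8/cos0.5° = 2.800 m; N'_1 = 48·cos0.5° − 2·2.800 = 42.4; c'Δl = 28.84; W sinα = 0.4
Slice 2: Δl = 1.2/cos12.4° = 1.229 m; N'_2 = 42·cos12.4° − 15·1.229 = 22.6; c'Δl = 12.66; W sinα = 9.0
Slice 3: Δl = 2.3/cos23.3° = 2.504 m; N'_3 = 101·cos23.3° − 2·2.504 = 87.8; c'Δl = 25.79; W sinα = 40.0
Slice 4: Δl = 2.2/cos38.9° = 2.827 m; N'_4 = 43·cos38.9° − 3·2.827 = 25.0; c'Δl = 29.12; W sinα = 27.0
Σc'Δl = 96.4 kN/m; ΣN' = 177.7 kN/m; ΣW sinα = 76.4 kN/m
Resisting = 96.4 + 177.7·tan27.7° = 96.4 + 93.3 = 189.7 kN/m
FS = 189.7 / 76.4 = 2.484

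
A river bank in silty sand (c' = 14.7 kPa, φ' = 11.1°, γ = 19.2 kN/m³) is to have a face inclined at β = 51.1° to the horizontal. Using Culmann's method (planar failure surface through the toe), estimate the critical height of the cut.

Culmann's analysis gives the critical failure plane at α_cr = (β + φ')/2 = (51.1 + 11.1)/2 = 31.1°, and the critical height
H_c = (4c'/γ) · sinβ cosφ' / [1 − cos(β − φ')]
    = (4·14.7/19.2) · sin51.1°·cos11.1° / [1 − cos(40.0°)]
    = 3.062 · 0.7782·0.9813 / [1 − 0.7660]
    = 3.062 · 0.7637 / 0.2340
    = 10.00 m

H_c = 10.00 m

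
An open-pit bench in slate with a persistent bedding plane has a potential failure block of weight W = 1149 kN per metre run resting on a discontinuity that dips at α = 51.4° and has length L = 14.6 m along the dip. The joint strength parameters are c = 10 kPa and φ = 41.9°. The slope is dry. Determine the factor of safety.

Resolving the block weight along and normal to the plane and applying the Mohr–Coulomb strength on the joint:
N' = W cosα = 1149·cos51.4° = 716.8 kN/m
Driving force T = W sinα = 1149·sin51.4° = 898.0 kN/m
Resisting force R = c·L + N'·tanφ = 10·14.6 + 716.8·tan41.9° = 146.0 + 643.2 = 789.2 kN/m
FS = R / T = 789.2 / 898.0 = 0.879

FS = 0.88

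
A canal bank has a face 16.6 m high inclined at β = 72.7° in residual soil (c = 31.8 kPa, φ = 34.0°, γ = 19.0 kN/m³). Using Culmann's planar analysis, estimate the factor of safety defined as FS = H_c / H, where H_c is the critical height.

H_c = (4c/γ) · sinβ cosφ / [1 − cos(β − φ)]
    = (4·31.8/19.0) · sin72.7°·cos34.0° / [1 − cos38.7°]
    = 6.695 · 0.7915 / 0.2196 = 24.13 m
FS = H_c / H = 24.13 / 16.6 = 1.454

FS = 1.45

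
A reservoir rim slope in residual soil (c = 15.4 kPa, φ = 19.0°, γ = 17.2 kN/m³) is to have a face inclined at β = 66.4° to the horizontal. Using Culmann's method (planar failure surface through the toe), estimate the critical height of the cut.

H_c = 9.60 m

Culmann's analysis gives the critical failure plane at α_cr = (β + φ)/2 = (66.4 + 19.0)/2 = 42.7°, and the critical height
H_c = (4c/γ) · sinβ cosφ / [1 − cos(β − φ)]
    = (4·15.4/17.2) · sin66.4°·cos19.0° / [1 − cos(47.4°)]
    = 3.581 · 0.9164·0.9455 / [1 − 0.6769]
    = 3.581 · 0.8664 / 0.3231
    = 9.60 m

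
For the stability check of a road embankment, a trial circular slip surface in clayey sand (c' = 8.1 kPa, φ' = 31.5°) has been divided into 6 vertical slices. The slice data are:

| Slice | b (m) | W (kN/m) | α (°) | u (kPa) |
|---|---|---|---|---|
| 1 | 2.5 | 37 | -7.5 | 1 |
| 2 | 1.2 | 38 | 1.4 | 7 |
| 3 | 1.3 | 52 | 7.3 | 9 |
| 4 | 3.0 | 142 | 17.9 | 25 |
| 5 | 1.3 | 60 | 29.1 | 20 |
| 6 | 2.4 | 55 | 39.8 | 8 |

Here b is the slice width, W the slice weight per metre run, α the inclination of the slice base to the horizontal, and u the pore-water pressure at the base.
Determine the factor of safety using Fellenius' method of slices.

Ordinary method of slices: FS = Σ[c'·Δl_i + (W_i cosα_i − u_i·Δl_i)·tanφ'] / Σ W_i sinα_i, with Δl_i = b_i / cosα_i.
Slice 1: Δl = 2.5/cos(-7.5°) = 2.522 m; N'_1 = 37·cos(-7.5°) − 1·2.522 = 34.2; c'Δl = 20.42; W sinα = -4.8
Slice 2: Δl = 1.2/cos1.4° = 1.200 m; N'_2 = 38·cos1.4° − 7·1.200 = 29.6; c'Δl = 9.72; W sinα = 0.9
Slice 3: Δl = 1.3/cos7.3° = 1.311 m; N'_3 = 52·cos7.3° − 9·1.311 = 39.8; c'Δl = 10.62; W sinα = 6.6
Slice 4: Δl = 3.0/cos17.9° = 3.153 m; N'_4 = 142·cos17.9° − 25·3.153 = 56.3; c'Δl = 25.54; W sinα = 43.6
Slice 5: Δl = 1.3/cos29.1° = 1.488 m; N'_5 = 60·cos29.1° − 20·1.488 = 22.7; c'Δl = 12.05; W sinα = 29.2
Slice 6: Δl = 2.4/cos39.8° = 3.124 m; N'_6 = 55·cos39.8° − 8·3.124 = 17.3; c'Δl = 25.30; W sinα = 35.2
Σc'Δl = 103.7 kN/m; ΣN' = 199.8 kN/m; ΣW sinα = 110.7 kN/m
Resisting = 103.7 + 199.8·tan31.5° = 103.7 + 122.4 = 226.1 kN/m
FS = 226.1 / 110.7 = 2.042

FS = 2.04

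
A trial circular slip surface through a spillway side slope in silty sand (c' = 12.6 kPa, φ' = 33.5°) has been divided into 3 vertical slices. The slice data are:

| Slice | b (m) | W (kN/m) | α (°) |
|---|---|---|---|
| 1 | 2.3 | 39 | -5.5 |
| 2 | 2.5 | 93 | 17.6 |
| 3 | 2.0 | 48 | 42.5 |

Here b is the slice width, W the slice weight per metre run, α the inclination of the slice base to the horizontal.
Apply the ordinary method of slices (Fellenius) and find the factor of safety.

FS = 3.59

Ordinary method of slices: FS = Σ[c'·Δl_i + (W_i cosα_i)·tanφ'] / Σ W_i sinα_i, with Δl_i = b_i / cosα_i.
Slice 1: Δl = 2.3/cos(-5.5°) = 2.311 m; N'_1 = 39·cos(-5.5°) = 38.8; c'Δl = 29.11; W sinα = -3.7
Slice 2: Δl = 2.5/cos17.6° = 2.623 m; N'_2 = 93·cos17.6° = 88.6; c'Δl = 33.05; W sinα = 28.1
Slice 3: Δl = 2.0/cos42.5° = 2.713 m; N'_3 = 48·cos42.5° = 35.4; c'Δl = 34.18; W sinα = 32.4
Σc'Δl = 96.3 kN/m; ΣN' = 162.9 kN/m; ΣW sinα = 56.8 kN/m
Resisting = 96.3 + 162.9·tan33.5° = 96.3 + 107.8 = 204.1 kN/m
FS = 204.1 / 56.8 = 3.593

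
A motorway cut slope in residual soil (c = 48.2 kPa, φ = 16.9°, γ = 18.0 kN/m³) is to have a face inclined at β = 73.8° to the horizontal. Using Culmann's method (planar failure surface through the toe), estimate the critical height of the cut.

H_c = 21.68 m

Culmann's analysis gives the critical failure plane at α_cr = (β + φ)/2 = (73.8 + 16.9)/2 = 45.3°, and the critical height
H_c = (4c/γ) · sinβ cosφ / [1 − cos(β − φ)]
    = (4·48.2/18.0) · sin73.8°·cos16.9° / [1 − cos(56.9°)]
    = 10.711 · 0.9603·0.9568 / [1 − 0.5461]
    = 10.711 · 0.9188 / 0.4539
    = 21.68 m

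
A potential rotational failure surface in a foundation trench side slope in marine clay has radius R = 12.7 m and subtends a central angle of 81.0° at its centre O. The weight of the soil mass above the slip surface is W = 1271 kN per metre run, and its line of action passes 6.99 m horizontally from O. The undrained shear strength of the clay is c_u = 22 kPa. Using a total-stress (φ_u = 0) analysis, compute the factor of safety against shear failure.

Taking moments about the centre O, the resisting moment is provided by the undrained shear strength acting along the arc:
Arc length L_a = R·θ = 12.7·(81.0°·π/180) = 12.7·1.4137 = 17.95 m
M_R = c_u·L_a·R = 22·17.95·12.7 = 5016.4 kN·m/m
M_D = W·d = 1271·6.99 = 8884.3 kN·m/m
FS = M_R / M_D = 5016.4 / 8884.3 = 0.565

FS = 0.56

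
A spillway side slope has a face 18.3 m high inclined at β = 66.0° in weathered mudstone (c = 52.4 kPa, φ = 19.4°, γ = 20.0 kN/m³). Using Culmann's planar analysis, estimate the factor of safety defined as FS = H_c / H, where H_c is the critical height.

H_c = (4c/γ) · sinβ cosφ / [1 − cos(β − φ)]
    = (4·52.4/20.0) · sin66.0°·cos19.4° / [1 − cos46.6°]
    = 10.480 · 0.8617 / 0.3129 = 28.86 m
FS = H_c / H = 28.86 / 18.3 = 1.577

FS = 1.58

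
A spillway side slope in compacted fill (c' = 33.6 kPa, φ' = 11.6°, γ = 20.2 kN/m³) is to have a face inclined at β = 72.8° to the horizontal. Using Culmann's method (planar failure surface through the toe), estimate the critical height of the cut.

H_c = 12.01 m

Culmann's analysis gives the critical failure plane at α_cr = (β + φ')/2 = (72.8 + 11.6)/2 = 42.2°, and the critical height
H_c = (4c'/γ) · sinβ cosφ' / [1 − cos(β − φ')]
    = (4·33.6/20.2) · sin72.8°·cos11.6° / [1 − cos(61.2°)]
    = 6.653 · 0.9553·0.9796 / [1 − 0.4818]
    = 6.653 · 0.9358 / 0.5182
    = 12.01 m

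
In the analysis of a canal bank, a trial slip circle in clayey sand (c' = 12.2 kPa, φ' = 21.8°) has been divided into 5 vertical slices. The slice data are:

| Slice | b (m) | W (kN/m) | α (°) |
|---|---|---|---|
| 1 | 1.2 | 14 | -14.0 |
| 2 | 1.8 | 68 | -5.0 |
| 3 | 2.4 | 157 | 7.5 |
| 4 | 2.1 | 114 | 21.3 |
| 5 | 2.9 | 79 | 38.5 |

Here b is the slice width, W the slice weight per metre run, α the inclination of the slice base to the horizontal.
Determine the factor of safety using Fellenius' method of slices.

Ordinary method of slices: FS = Σ[c'·Δl_i + (W_i cosα_i)·tanφ'] / Σ W_i sinα_i, with Δl_i = b_i / cosα_i.
Slice 1: Δl = 1.2/cos(-14.0°) = 1.237 m; N'_1 = 14·cos(-14.0°) = 13.6; c'Δl = 15.09; W sinα = -3.4
Slice 2: Δl = 1.8/cos(-5.0°) = 1.807 m; N'_2 = 68·cos(-5.0°) = 67.7; c'Δl = 22.04; W sinα = -5.9
Slice 3: Δl = 2.4/cos7.5° = 2.421 m; N'_3 = 157·cos7.5° = 155.7; c'Δl = 29.53; W sinα = 20.5
Slice 4: Δl = 2.1/cos21.3° = 2.254 m; N'_4 = 114·cos21.3° = 106.2; c'Δl = 27.50; W sinα = 41.4
Slice 5: Δl = 2.9/cos38.5° = 3.706 m; N'_5 = 79·cos38.5° = 61.8; c'Δl = 45.21; W sinα = 49.2
Σc'Δl = 139.4 kN/m; ΣN' = 405.0 kN/m; ΣW sinα = 101.8 kN/m
Resisting = 139.4 + 405.0·tan21.8° = 139.4 + 162.0 = 301.4 kN/m
FS = 301.4 / 101.8 = 2.961

FS = 2.96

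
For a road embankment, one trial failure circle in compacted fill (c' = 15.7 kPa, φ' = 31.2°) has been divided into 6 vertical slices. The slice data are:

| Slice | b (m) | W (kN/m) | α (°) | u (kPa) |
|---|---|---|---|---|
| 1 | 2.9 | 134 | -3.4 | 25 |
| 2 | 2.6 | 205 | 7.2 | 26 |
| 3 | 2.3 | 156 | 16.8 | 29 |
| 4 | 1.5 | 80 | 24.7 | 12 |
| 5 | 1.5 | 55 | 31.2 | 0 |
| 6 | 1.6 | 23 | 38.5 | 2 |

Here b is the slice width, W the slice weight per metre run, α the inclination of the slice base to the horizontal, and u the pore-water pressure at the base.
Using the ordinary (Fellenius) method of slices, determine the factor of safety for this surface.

FS = 3.21

Ordinary method of slices: FS = Σ[c'·Δl_i + (W_i cosα_i − u_i·Δl_i)·tanφ'] / Σ W_i sinα_i, with Δl_i = b_i / cosα_i.
Slice 1: Δl = 2.9/cos(-3.4°) = 2.905 m; N'_1 = 134·cos(-3.4°) − 25·2.905 = 61.1; c'Δl = 45.61; W sinα = -7.9
Slice 2: Δl = 2.6/cos7.2° = 2.621 m; N'_2 = 205·cos7.2° − 26·2.621 = 135.2; c'Δl = 41.14; W sinα = 25.7
Slice 3: Δl = 2.3/cos16.8° = 2.403 m; N'_3 = 156·cos16.8° − 29·2.403 = 79.7; c'Δl = 37.72; W sinα = 45.1
Slice 4: Δl = 1.5/cos24.7° = 1.651 m; N'_4 = 80·cos24.7° − 12·1.651 = 52.9; c'Δl = 25.92; W sinα = 33.4
Slice 5: Δl = 1.5/cos31.2° = 1.754 m; N'_5 = 55·cos31.2° − 0·1.754 = 47.0; c'Δl = 27.53; W sinα = 28.5
Slice 6: Δl = 1.6/cos38.5° = 2.044 m; N'_6 = 23·cos38.5° − 2·2.044 = 13.9; c'Δl = 32.10; W sinα = 14.3
Σc'Δl = 210.0 kN/m; ΣN' = 389.9 kN/m; ΣW sinα = 139.1 kN/m
Resisting = 210.0 + 389.9·tan31.2° = 210.0 + 236.1 = 446.1 kN/m
FS = 446.1 / 139.1 = 3.208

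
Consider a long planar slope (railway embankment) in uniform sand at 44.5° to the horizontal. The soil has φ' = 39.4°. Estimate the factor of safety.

FS = 0.84

For a dry cohesionless infinite slope the factor of safety is FS = tanφ' / tanβ.
FS = tan39.4° / tan44.5° = 0.8214 / 0.9827 = 0.836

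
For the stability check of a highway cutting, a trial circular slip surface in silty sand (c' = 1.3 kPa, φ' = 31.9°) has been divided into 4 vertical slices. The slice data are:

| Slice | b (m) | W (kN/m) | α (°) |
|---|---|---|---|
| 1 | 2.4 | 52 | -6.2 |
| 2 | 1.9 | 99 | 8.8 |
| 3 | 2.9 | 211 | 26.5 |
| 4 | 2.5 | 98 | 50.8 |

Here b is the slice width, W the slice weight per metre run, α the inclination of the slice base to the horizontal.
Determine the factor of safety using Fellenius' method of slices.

Ordinary method of slices: FS = Σ[c'·Δl_i + (W_i cosα_i)·tanφ'] / Σ W_i sinα_i, with Δl_i = b_i / cosα_i.
Slice 1: Δl = 2.4/cos(-6.2°) = 2.414 m; N'_1 = 52·cos(-6.2°) = 51.7; c'Δl = 3.14; W sinα = -5.6
Slice 2: Δl = 1.9/cos8.8° = 1.923 m; N'_2 = 99·cos8.8° = 97.8; c'Δl = 2.50; W sinα = 15.1
Slice 3: Δl = 2.9/cos26.5° = 3.240 m; N'_3 = 211·cos26.5° = 188.8; c'Δl = 4.21; W sinα = 94.1
Slice 4: Δl = 2.5/cos50.8° = 3.956 m; N'_4 = 98·cos50.8° = 61.9; c'Δl = 5.14; W sinα = 75.9
Σc'Δl = 15.0 kN/m; ΣN' = 400.3 kN/m; ΣW sinα = 179.6 kN/m
Resisting = 15.0 + 400.3·tan31.9° = 15.0 + 249.2 = 264.2 kN/m
FS = 264.2 / 179.6 = 1.471

FS = 1.47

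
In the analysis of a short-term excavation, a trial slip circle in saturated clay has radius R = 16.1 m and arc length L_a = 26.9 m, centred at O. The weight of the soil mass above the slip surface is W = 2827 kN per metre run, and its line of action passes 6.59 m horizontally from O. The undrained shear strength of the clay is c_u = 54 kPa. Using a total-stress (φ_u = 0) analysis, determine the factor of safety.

Taking moments about the centre O, the resisting moment is provided by the undrained shear strength acting along the arc:
M_R = c_u·L_a·R = 54·26.90·16.1 = 23386.9 kN·m/m
M_D = W·d = 2827·6.59 = 18629.9 kN·m/m
FS = M_R / M_D = 23386.9 / 18629.9 = 1.255

FS = 1.26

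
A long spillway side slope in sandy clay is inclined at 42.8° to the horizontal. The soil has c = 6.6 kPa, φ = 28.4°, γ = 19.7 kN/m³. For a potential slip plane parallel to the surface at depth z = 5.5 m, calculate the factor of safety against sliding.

For an infinite slope with a slip plane parallel to the surface (no pore pressure): FS = [c + γz cos²β tanφ] / [γz sinβ cosβ].
γz = 19.7·5.5 = 108.35 kN/m²
Numerator = 6.6 + 108.35·cos²42.8°·tan28.4° = 6.6 + 108.35·0.5384·0.5407 = 38.140 kPa
Denominator = 108.35·sin42.8°·cos42.8° = 108.35·0.6794·0.7337 = 54.015 kPa
FS = 38.140 / 54.015 = 0.706

FS = 0.71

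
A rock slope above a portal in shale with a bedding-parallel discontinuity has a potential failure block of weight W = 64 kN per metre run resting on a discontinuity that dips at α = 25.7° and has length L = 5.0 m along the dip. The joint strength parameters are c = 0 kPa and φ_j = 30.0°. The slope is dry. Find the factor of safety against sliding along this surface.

FS = 1.20

Resolving the block weight along and normal to the plane and applying the Mohr–Coulomb strength on the joint:
N' = W cosα = 64·cos25.7° = 57.7 kN/m
Driving force T = W sinα = 64·sin25.7° = 27.8 kN/m
Resisting force R = c·L + N'·tanφ_j = 0·5.0 + 57.7·tan30.0° = 0.0 + 33.3 = 33.3 kN/m
FS = R / T = 33.3 / 27.8 = 1.200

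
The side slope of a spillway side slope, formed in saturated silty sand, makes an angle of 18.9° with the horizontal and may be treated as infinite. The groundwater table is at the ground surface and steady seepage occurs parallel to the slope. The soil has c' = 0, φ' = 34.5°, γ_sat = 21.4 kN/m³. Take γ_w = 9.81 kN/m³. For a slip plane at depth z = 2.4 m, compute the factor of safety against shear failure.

FS = 1.09

With seepage parallel to the slope and the water table at the surface, the effective normal stress on the slip plane uses the buoyant unit weight γ' = γ_sat − γ_w while the driving shear stress uses γ_sat:
FS = [c' + γ' z cos²β tanφ'] / [γ_sat z sinβ cosβ]
(For c' = 0 this reduces to FS = (γ'/γ_sat)·tanφ'/tanβ.)
γ' = 21.4 − 9.81 = 11.59 kN/m³
Numerator = 0.0 + 11.59·2.4·cos²18.9°·tan34.5° = 0.0 + 11.59·2.4·0.8951·0.6873 = 17.112 kPa
Denominator = 21.4·2.4·sin18.9°·cos18.9° = 21.4·2.4·0.3239·0.9461 = 15.739 kPa
FS = 17.112 / 15.739 = 1.087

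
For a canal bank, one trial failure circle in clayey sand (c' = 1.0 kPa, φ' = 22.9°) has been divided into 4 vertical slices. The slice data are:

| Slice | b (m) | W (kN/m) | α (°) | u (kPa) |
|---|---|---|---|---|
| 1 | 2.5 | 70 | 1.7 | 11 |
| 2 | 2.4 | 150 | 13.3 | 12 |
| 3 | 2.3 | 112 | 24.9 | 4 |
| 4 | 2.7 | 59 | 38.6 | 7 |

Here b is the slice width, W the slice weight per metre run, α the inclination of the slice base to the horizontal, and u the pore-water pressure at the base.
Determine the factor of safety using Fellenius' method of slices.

Ordinary method of slices: FS = Σ[c'·Δl_i + (W_i cosα_i − u_i·Δl_i)·tanφ'] / Σ W_i sinα_i, with Δl_i = b_i / cosα_i.
Slice 1: Δl = 2.5/cos1.7° = 2.501 m; N'_1 = 70·cos1.7° − 11·2.501 = 42.5; c'Δl = 2.50; W sinα = 2.1
Slice 2: Δl = 2.4/cos13.3° = 2.466 m; N'_2 = 150·cos13.3° − 12·2.466 = 116.4; c'Δl = 2.47; W sinα = 34.5
Slice 3: Δl = 2.3/cos24.9° = 2.536 m; N'_3 = 112·cos24.9° − 4·2.536 = 91.4; c'Δl = 2.54; W sinα = 47.2
Slice 4: Δl = 2.7/cos38.6° = 3.455 m; N'_4 = 59·cos38.6° − 7·3.455 = 21.9; c'Δl = 3.45; W sinα = 36.8
Σc'Δl = 11.0 kN/m; ΣN' = 272.2 kN/m; ΣW sinα = 120.5 kN/m
Resisting = 11.0 + 272.2·tan22.9° = 11.0 + 115.0 = 125.9 kN/m
FS = 125.9 / 120.5 = 1.045

FS = 1.04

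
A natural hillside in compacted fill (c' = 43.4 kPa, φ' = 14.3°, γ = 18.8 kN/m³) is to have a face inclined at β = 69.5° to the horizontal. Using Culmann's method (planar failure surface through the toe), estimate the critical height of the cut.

H_c = 19.52 m

Culmann's analysis gives the critical failure plane at α_cr = (β + φ')/2 = (69.5 + 14.3)/2 = 41.9°, and the critical height
H_c = (4c'/γ) · sinβ cosφ' / [1 − cos(β − φ')]
    = (4·43.4/18.8) · sin69.5°·cos14.3° / [1 − cos(55.2°)]
    = 9.234 · 0.9367·0.9690 / [1 − 0.5707]
    = 9.234 · 0.9077 / 0.4293
    = 19.52 m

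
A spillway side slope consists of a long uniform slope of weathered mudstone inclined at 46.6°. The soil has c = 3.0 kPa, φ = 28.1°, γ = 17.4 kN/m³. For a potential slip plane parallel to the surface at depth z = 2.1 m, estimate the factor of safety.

For an infinite slope with a slip plane parallel to the surface (no pore pressure): FS = [c + γz cos²β tanφ] / [γz sinβ cosβ].
γz = 17.4·2.1 = 36.54 kN/m²
Numerator = 3.0 + 36.54·cos²46.6°·tan28.1° = 3.0 + 36.54·0.4721·0.5340 = 12.211 kPa
Denominator = 36.54·sin46.6°·cos46.6° = 36.54·0.7266·0.6871 = 18.242 kPa
FS = 12.211 / 18.242 = 0.669

FS = 0.67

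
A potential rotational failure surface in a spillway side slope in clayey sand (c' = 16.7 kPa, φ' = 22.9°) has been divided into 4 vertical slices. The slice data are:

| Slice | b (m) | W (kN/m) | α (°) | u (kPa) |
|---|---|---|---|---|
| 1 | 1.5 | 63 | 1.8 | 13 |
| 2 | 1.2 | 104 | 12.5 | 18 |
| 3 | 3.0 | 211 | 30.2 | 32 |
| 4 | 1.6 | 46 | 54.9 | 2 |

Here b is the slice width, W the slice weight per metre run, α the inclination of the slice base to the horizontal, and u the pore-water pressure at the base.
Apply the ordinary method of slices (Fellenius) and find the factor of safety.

Ordinary method of slices: FS = Σ[c'·Δl_i + (W_i cosα_i − u_i·Δl_i)·tanφ'] / Σ W_i sinα_i, with Δl_i = b_i / cosα_i.
Slice 1: Δl = 1.5/cos1.8° = 1.501 m; N'_1 = 63·cos1.8° − 13·1.501 = 43.5; c'Δl = 25.06; W sinα = 2.0
Slice 2: Δl = 1.2/cos12.5° = 1.229 m; N'_2 = 104·cos12.5° − 18·1.229 = 79.4; c'Δl = 20.53; W sinα = 22.5
Slice 3: Δl = 3.0/cos30.2° = 3.471 m; N'_3 = 211·cos30.2° − 32·3.471 = 71.3; c'Δl = 57.97; W sinα = 106.1
Slice 4: Δl = 1.6/cos54.9° = 2.783 m; N'_4 = 46·cos54.9° − 2·2.783 = 20.9; c'Δl = 46.47; W sinα = 37.6
Σc'Δl = 150.0 kN/m; ΣN' = 215.0 kN/m; ΣW sinα = 168.3 kN/m
Resisting = 150.0 + 215.0·tan22.9° = 150.0 + 90.8 = 240.9 kN/m
FS = 240.9 / 168.3 = 1.431

FS = 1.43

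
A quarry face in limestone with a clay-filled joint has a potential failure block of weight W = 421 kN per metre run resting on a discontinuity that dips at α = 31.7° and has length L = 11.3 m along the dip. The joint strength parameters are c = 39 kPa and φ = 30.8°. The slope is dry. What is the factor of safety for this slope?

FS = 2.96

Resolving the block weight along and normal to the plane and applying the Mohr–Coulomb strength on the joint:
N' = W cosα = 421·cos31.7° = 358.2 kN/m
Driving force T = W sinα = 421·sin31.7° = 221.2 kN/m
Resisting force R = c·L + N'·tanφ = 39·11.3 + 358.2·tan30.8° = 440.7 + 213.5 = 654.2 kN/m
FS = R / T = 654.2 / 221.2 = 2.957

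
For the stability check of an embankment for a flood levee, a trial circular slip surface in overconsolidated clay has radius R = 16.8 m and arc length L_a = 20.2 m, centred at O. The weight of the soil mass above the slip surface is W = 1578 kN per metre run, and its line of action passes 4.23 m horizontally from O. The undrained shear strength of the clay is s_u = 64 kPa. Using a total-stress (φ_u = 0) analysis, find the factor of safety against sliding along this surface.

FS = 3.25

Taking moments about the centre O, the resisting moment is provided by the undrained shear strength acting along the arc:
M_R = s_u·L_a·R = 64·20.20·16.8 = 21719.0 kN·m/m
M_D = W·d = 1578·4.23 = 6674.9 kN·m/m
FS = M_R / M_D = 21719.0 / 6674.9 = 3.254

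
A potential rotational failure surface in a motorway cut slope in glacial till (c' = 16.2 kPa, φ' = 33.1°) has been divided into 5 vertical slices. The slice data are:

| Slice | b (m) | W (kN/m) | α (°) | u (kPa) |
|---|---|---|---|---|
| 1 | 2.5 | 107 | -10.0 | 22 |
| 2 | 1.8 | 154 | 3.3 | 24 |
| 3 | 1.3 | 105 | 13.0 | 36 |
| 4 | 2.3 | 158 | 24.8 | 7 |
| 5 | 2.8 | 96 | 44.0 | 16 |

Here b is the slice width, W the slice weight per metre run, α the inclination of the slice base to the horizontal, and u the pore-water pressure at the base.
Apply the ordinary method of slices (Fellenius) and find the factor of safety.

Ordinary method of slices: FS = Σ[c'·Δl_i + (W_i cosα_i − u_i·Δl_i)·tanφ'] / Σ W_i sinα_i, with Δl_i = b_i / cosα_i.
Slice 1: Δl = 2.5/cos(-10.0°) = 2.539 m; N'_1 = 107·cos(-10.0°) − 22·2.539 = 49.5; c'Δl = 41.12; W sinα = -18.6
Slice 2: Δl = 1.8/cos3.3° = 1.803 m; N'_2 = 154·cos3.3° − 24·1.803 = 110.5; c'Δl = 29.21; W sinα = 8.9
Slice 3: Δl = 1.3/cos13.0° = 1.334 m; N'_3 = 105·cos13.0° − 36·1.334 = 54.3; c'Δl = 21.61; W sinα = 23.6
Slice 4: Δl = 2.3/cos24.8° = 2.534 m; N'_4 = 158·cos24.8° − 7·2.534 = 125.7; c'Δl = 41.05; W sinα = 66.3
Slice 5: Δl = 2.8/cos44.0° = 3.892 m; N'_5 = 96·cos44.0° − 16·3.892 = 6.8; c'Δl = 63.06; W sinα = 66.7
Σc'Δl = 196.1 kN/m; ΣN' = 346.7 kN/m; ΣW sinα = 146.9 kN/m
Resisting = 196.1 + 346.7·tan33.1° = 196.1 + 226.0 = 422.1 kN/m
FS = 422.1 / 146.9 = 2.874

FS = 2.87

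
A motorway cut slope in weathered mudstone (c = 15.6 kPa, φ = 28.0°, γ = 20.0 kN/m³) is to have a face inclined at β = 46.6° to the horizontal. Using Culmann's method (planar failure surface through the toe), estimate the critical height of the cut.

H_c = 38.32 m

Culmann's analysis gives the critical failure plane at α_cr = (β + φ)/2 = (46.6 + 28.0)/2 = 37.3°, and the critical height
H_c = (4c/γ) · sinβ cosφ / [1 − cos(β − φ)]
    = (4·15.6/20.0) · sin46.6°·cos28.0° / [1 − cos(18.6°)]
    = 3.120 · 0.7266·0.8829 / [1 − 0.9478]
    = 3.120 · 0.6415 / 0.0522
    = 38.32 m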